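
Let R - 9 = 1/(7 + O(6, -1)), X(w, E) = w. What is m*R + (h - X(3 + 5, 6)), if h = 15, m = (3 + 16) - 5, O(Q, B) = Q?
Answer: 1743/13 ≈ 134.08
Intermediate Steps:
m = 14 (m = 19 - 5 = 14)
R = 118/13 (R = 9 + 1/(7 + 6) = 9 + 1/13 = 118/13 ≈ 9.0769)
m*R + (h - X(3 + 5, 6)) = 14*(118/13) + (15 - (3 + 5)) = 1652/13 + (15 - 1*8) = 1652/13 + (15 - 8) = 1652/13 + 7 = 1743/13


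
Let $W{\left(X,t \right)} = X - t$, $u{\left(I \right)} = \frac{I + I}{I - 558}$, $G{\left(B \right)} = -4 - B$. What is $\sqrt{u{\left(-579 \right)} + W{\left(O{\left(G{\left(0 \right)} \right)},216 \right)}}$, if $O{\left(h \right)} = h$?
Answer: $\frac{i \sqrt{31454726}}{379} \approx 14.798 i$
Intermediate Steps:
$u{\left(I \right)} = \frac{2 I}{-558 + I}$
$\sqrt{u{\left(-579 \right)} + W{\left(O{\left(G{\left(0 \right)} \right)},216 \right)}} = \sqrt{2 \left(-579\right) \frac{1}{-558 - 579} - 220} = \sqrt{2 \left(-579\right) \frac{1}{-1137} + \left(\left(-4 + 0\right) - 216\right)} = \sqrt{2 \left(-579\right) \left(- \frac{1}{1137}\right) - 220} = \sqrt{\frac{386}{379} - 220} = \sqrt{- \frac{82994}{379}} = \frac{i \sqrt{31454726}}{379}$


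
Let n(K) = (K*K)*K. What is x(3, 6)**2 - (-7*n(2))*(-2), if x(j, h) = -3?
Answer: -103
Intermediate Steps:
n(K) = K**3 (n(K) = K**2*K = K**3)
x(3, 6)**2 - (-7*n(2))*(-2) = (-3)**2 - (-7*2**3)*(-2) = 9 - (-7*8)*(-2) = 9 - (-56)*(-2) = 9 - 1*112 = 9 - 112 = -103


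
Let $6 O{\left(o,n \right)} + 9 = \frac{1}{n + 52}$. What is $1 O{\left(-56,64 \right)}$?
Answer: $- \frac{1043}{696} \approx -1.4986$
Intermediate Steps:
$O{\left(o,n \right)} = - \frac{3}{2} + \frac{1}{6 \left(52 + n\right)}$ ($O{\left(o,n \right)} = - \frac{3}{2} + \frac{1}{6 \left(n + 52\right)} = - \frac{3}{2} + \frac{1}{6 \left(52 + n\right)}$)
$1 O{\left(-56,64 \right)} = 1 \frac{-467 - 576}{6 \left(52 + 64\right)} = 1 \frac{-467 - 576}{6 \cdot 116} = 1 \cdot \frac{1}{6} \cdot \frac{1}{116} \left(-1043\right) = 1 \left(- \frac{1043}{696}\right) = - \frac{1043}{696}$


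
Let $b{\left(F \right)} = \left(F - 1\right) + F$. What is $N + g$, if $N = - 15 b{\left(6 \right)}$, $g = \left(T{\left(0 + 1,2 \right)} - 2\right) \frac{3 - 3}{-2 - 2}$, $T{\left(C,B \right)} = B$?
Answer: $-165$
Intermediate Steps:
$b{\left(F \right)} = -1 + 2 F$ ($b{\left(F \right)} = \left(-1 + F\right) + F = -1 + 2 F$)
$g = 0$ ($g = \left(2 - 2\right) \frac{3 - 3}{-2 - 2} = 0 \frac{0}{-4} = 0 \cdot 0 \left(- \frac{1}{4}\right) = 0 \cdot 0 = 0$)
$N = -165$ ($N = - 15 \left(-1 + 2 \cdot 6\right) = - 15 \left(-1 + 12\right) = \left(-15\right) 11 = -165$)
$N + g = -165 + 0 = -165$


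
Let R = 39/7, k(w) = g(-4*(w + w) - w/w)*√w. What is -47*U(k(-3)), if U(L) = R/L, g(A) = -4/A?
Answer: -14053*I*√3/28 ≈ -869.3*I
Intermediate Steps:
k(w) = -4*√w/(-1 - 8*w) (k(w) = (-4/(-4*(w + w) - w/w))*√w = (-4/(-8*w - 1*1))*√w = (-4/(-8*w - 1))*√w = (-4/(-1 - 8*w))*√w = -4*√w/(-1 - 8*w))
R = 39/7 (R = 39*(⅐) = 39/7 ≈ 5.5714)
U(L) = 39/(7*L)
-47*U(k(-3)) = -1833/(7*(4*√(-3)/(1 + 8*(-3)))) = -1833/(7*(4*(I*√3)/(1 - 24))) = -1833/(7*(4*(I*√3)/(-23))) = -1833/(7*(4*(I*√3)*(-1/23))) = -1833/(7*((-4*I*√3/23))) = -1833*23*I*√3/12/7 = -14053*I*√3/28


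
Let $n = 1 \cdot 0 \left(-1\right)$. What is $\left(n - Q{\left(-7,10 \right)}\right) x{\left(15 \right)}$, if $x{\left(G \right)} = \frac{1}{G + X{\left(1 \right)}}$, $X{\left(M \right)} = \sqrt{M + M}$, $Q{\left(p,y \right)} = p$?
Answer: $\frac{105}{223} - \frac{7 \sqrt{2}}{223} \approx 0.42646$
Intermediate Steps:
$X{\left(M \right)} = \sqrt{2} \sqrt{M}$ ($X{\left(M \right)} = \sqrt{2 M} = \sqrt{2} \sqrt{M}$)
$n = 0$ ($n = 0 \left(-1\right) = 0$)
$x{\left(G \right)} = \frac{1}{G + \sqrt{2}}$ ($x{\left(G \right)} = \frac{1}{G + \sqrt{2} \sqrt{1}} = \frac{1}{G + \sqrt{2} \cdot 1} = \frac{1}{G + \sqrt{2}}$)
$\left(n - Q{\left(-7,10 \right)}\right) x{\left(15 \right)} = \frac{0 - -7}{15 + \sqrt{2}} = \frac{0 + 7}{15 + \sqrt{2}} = \frac{7}{15 + \sqrt{2}}$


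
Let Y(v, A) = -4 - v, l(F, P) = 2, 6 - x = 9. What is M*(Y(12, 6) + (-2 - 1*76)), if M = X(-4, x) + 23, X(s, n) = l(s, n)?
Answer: -2350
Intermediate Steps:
x = -3 (x = 6 - 1*9 = 6 - 9 = -3)
X(s, n) = 2
M = 25 (M = 2 + 23 = 25)
M*(Y(12, 6) + (-2 - 1*76)) = 25*((-4 - 1*12) + (-2 - 1*76)) = 25*((-4 - 12) + (-2 - 76)) = 25*(-16 - 78) = 25*(-94) = -2350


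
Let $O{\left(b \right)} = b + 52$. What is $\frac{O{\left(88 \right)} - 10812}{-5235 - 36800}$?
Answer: $\frac{10672}{42035} \approx 0.25388$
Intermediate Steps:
$O{\left(b \right)} = 52 + b$
$\frac{O{\left(88 \right)} - 10812}{-5235 - 36800} = \frac{\left(52 + 88\right) - 10812}{-5235 - 36800} = \frac{140 - 10812}{-42035} = \left(-10672\right) \left(- \frac{1}{42035}\right) = \frac{10672}{42035}$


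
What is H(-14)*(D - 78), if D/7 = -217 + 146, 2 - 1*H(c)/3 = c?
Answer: -27600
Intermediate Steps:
H(c) = 6 - 3*c
D = -497 (D = 7*(-217 + 146) = 7*(-71) = -497)
H(-14)*(D - 78) = (6 - 3*(-14))*(-497 - 78) = (6 + 42)*(-575) = 48*(-575) = -27600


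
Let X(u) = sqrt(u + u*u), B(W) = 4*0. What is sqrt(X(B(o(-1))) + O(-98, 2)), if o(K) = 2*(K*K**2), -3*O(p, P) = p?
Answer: 7*sqrt(6)/3 ≈ 5.7155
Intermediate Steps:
O(p, P) = -p/3
o(K) = 2*K**3
B(W) = 0
X(u) = sqrt(u + u**2)
sqrt(X(B(o(-1))) + O(-98, 2)) = sqrt(sqrt(0*(1 + 0)) - 1/3*(-98)) = sqrt(sqrt(0*1) + 98/3) = sqrt(sqrt(0) + 98/3) = sqrt(0 + 98/3) = sqrt(98/3) = 7*sqrt(6)/3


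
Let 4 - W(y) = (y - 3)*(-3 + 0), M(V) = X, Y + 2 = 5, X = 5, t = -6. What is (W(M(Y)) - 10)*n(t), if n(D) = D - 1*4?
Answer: 0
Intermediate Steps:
Y = 3 (Y = -2 + 5 = 3)
M(V) = 5
W(y) = -5 + 3*y (W(y) = 4 - (y - 3)*(-3 + 0) = 4 - (-3 + y)*(-3) = 4 - (9 - 3*y) = 4 + (-9 + 3*y) = -5 + 3*y)
n(D) = -4 + D (n(D) = D - 4 = -4 + D)
(W(M(Y)) - 10)*n(t) = ((-5 + 3*5) - 10)*(-4 - 6) = ((-5 + 15) - 10)*(-10) = (10 - 10)*(-10) = 0*(-10) = 0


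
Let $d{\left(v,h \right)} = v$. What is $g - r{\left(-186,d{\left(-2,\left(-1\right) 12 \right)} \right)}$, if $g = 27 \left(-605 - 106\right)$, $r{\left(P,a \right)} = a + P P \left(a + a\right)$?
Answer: $119189$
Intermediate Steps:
$r{\left(P,a \right)} = a + 2 a P^{2}$ ($r{\left(P,a \right)} = a + P P 2 a = a + P 2 P a = a + 2 a P^{2}$)
$g = -19197$ ($g = 27 \left(-605 - 106\right) = 27 \left(-711\right) = -19197$)
$g - r{\left(-186,d{\left(-2,\left(-1\right) 12 \right)} \right)} = -19197 - - 2 \left(1 + 2 \left(-186\right)^{2}\right) = -19197 - - 2 \left(1 + 2 \cdot 34596\right) = -19197 - - 2 \left(1 + 69192\right) = -19197 - \left(-2\right) 69193 = -19197 - -138386 = -19197 + 138386 = 119189$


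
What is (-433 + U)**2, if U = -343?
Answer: 602176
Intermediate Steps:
(-433 + U)**2 = (-433 - 343)**2 = (-776)**2 = 602176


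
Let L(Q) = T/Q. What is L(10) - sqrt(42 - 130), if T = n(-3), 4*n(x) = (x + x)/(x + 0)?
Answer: 1/20 - 2*I*sqrt(22) ≈ 0.05 - 9.3808*I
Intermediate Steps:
n(x) = 1/2 (n(x) = ((x + x)/(x + 0))/4 = ((2*x)/x)/4 = (1/4)*2 = 1/2)
T = 1/2 ≈ 0.50000
L(Q) = 1/(2*Q)
L(10) - sqrt(42 - 130) = (1/2)/10 - sqrt(42 - 130) = (1/2)*(1/10) - sqrt(-88) = 1/20 - 2*I*sqrt(22)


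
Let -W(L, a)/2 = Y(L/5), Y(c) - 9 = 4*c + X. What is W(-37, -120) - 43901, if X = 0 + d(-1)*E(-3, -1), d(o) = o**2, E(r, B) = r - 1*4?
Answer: -219229/5 ≈ -43846.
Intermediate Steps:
E(r, B) = -4 + r (E(r, B) = r - 4 = -4 + r)
X = -7 (X = 0 + (-1)**2*(-4 - 3) = 0 + 1*(-7) = 0 - 7 = -7)
Y(c) = 2 + 4*c (Y(c) = 9 + (4*c - 7) = 9 + (-7 + 4*c) = 2 + 4*c)
W(L, a) = -4 - 8*L/5 (W(L, a) = -2*(2 + 4*(L/5)) = -2*(2 + 4*L/5) = -4 - 8*L/5)
W(-37, -120) - 43901 = (-4 - 8/5*(-37)) - 43901 = (-4 + 296/5) - 43901 = 276/5 - 43901 = -219229/5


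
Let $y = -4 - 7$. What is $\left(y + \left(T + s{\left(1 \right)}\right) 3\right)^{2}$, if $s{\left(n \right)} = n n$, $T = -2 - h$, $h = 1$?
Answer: $289$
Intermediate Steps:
$T = -3$ ($T = -2 - 1 = -3$)
$s{\left(n \right)} = n^{2}$
$y = -11$
$\left(y + \left(T + s{\left(1 \right)}\right) 3\right)^{2} = \left(-11 + \left(-3 + 1^{2}\right) 3\right)^{2} = \left(-11 + \left(-3 + 1\right) 3\right)^{2} = \left(-11 - 6\right)^{2} = \left(-17\right)^{2} = 289$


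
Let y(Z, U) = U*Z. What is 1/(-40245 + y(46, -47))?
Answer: -1/42407 ≈ -2.3581e-5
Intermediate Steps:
1/(-40245 + y(46, -47)) = 1/(-40245 - 47*46) = 1/(-40245 - 2162) = 1/(-42407) = -1/42407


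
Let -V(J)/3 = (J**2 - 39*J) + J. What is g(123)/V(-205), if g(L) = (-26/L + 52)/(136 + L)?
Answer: -182/136024839 ≈ -1.3380e-6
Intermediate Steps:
V(J) = -3*J**2 + 114*J (V(J) = -3*((J**2 - 39*J) + J) = -3*(J**2 - 38*J) = -3*J**2 + 114*J)
g(L) = (52 - 26/L)/(136 + L)
g(123)/V(-205) = (26*(-1 + 2*123)/(123*(136 + 123)))/((3*(-205)*(38 - 1*(-205)))) = (26*(1/123)*(-1 + 246)/259)/((3*(-205)*(38 + 205))) = (26*(1/123)*(1/259)*245)/((3*(-205)*243)) = (910/4551)/(-149445) = (910/4551)*(-1/149445) = -182/136024839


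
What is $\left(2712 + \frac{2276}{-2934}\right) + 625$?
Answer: $\frac{4894241}{1467} \approx 3336.2$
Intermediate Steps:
$\left(2712 + \frac{2276}{-2934}\right) + 625 = \left(2712 + 2276 \left(- \frac{1}{2934}\right)\right) + 625 = \left(2712 - \frac{1138}{1467}\right) + 625 = \frac{3977366}{1467} + 625 = \frac{4894241}{1467}$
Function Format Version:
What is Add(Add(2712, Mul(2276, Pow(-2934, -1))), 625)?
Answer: Rational(4894241, 1467) ≈ 3336.2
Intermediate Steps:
Add(Add(2712, Mul(2276, Pow(-2934, -1))), 625) = Add(Add(2712, Mul(2276, Rational(-1, 2934))), 625) = Add(Add(2712, Rational(-1138, 1467)), 625) = Add(Rational(3977366, 1467), 625) = Rational(4894241, 1467)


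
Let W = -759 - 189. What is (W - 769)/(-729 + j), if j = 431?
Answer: 1717/298 ≈ 5.7617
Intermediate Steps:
W = -948
(W - 769)/(-729 + j) = (-948 - 769)/(-729 + 431) = -1717/(-298) = -1/298*(-1717) = 1717/298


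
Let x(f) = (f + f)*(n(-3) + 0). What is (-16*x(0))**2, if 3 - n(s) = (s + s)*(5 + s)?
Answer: 0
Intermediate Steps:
n(s) = 3 - 2*s*(5 + s) (n(s) = 3 - (s + s)*(5 + s) = 3 - 2*s*(5 + s))
x(f) = 30*f (x(f) = (f + f)*((3 - 10*(-3) - 2*(-3)**2) + 0) = (2*f)*((3 + 30 - 2*9) + 0) = (2*f)*((3 + 30 - 18) + 0) = (2*f)*(15 + 0) = (2*f)*15 = 30*f)
(-16*x(0))**2 = (-480*0)**2 = (-16*0)**2 = 0**2 = 0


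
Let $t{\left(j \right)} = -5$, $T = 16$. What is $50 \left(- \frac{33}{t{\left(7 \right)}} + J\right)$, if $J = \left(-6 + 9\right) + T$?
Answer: $1280$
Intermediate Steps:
$J = 19$ ($J = \left(-6 + 9\right) + 16 = 3 + 16 = 19$)
$50 \left(- \frac{33}{t{\left(7 \right)}} + J\right) = 50 \left(- \frac{33}{-5} + 19\right) = 50 \left(\left(-33\right) \left(- \frac{1}{5}\right) + 19\right) = 50 \left(\frac{33}{5} + 19\right) = 50 \cdot \frac{128}{5} = 1280$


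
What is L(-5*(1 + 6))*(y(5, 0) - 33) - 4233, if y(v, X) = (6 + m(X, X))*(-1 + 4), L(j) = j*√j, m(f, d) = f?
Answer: -4233 + 525*I*√35 ≈ -4233.0 + 3105.9*I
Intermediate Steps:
L(j) = j^(3/2)
y(v, X) = 18 + 3*X (y(v, X) = (6 + X)*(-1 + 4) = (6 + X)*3 = 18 + 3*X)
L(-5*(1 + 6))*(y(5, 0) - 33) - 4233 = (-5*(1 + 6))^(3/2)*((18 + 3*0) - 33) - 4233 = (-5*7)^(3/2)*((18 + 0) - 33) - 4233 = (-35)^(3/2)*(18 - 33) - 4233 = -35*I*√35*(-15) - 4233 = 525*I*√35 - 4233 = -4233 + 525*I*√35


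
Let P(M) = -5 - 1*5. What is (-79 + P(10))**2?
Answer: 7921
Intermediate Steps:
P(M) = -10 (P(M) = -5 - 5 = -10)
(-79 + P(10))**2 = (-79 - 10)**2 = (-89)**2 = 7921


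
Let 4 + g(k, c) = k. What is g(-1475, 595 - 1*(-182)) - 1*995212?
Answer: -996691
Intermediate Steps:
g(k, c) = -4 + k
g(-1475, 595 - 1*(-182)) - 1*995212 = (-4 - 1475) - 1*995212 = -1479 - 995212 = -996691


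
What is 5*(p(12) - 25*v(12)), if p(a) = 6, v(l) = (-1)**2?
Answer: -95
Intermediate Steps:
v(l) = 1
5*(p(12) - 25*v(12)) = 5*(6 - 25*1) = 5*(6 - 25) = 5*(-19) = -95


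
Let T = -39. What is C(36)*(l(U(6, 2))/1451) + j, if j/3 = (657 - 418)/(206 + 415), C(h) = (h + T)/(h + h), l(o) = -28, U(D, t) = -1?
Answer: 694061/600714 ≈ 1.1554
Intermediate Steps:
C(h) = (-39 + h)/(2*h) (C(h) = (h - 39)/(h + h) = (-39 + h)/((2*h)) = (-39 + h)*(1/(2*h)) = (-39 + h)/(2*h))
j = 239/207 (j = 3*((657 - 418)/(206 + 415)) = 3*(239/621) = 239/207 ≈ 1.1546)
C(36)*(l(U(6, 2))/1451) + j = ((½)*(-39 + 36)/36)*(-28/1451) + 239/207 = ((½)*(1/36)*(-3))*(-28*1/1451) + 239/207 = -1/24*(-28/1451) + 239/207 = 7/8706 + 239/207 = 694061/600714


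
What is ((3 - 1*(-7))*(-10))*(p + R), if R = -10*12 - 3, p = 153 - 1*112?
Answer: 8200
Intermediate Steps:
p = 41 (p = 153 - 112 = 41)
R = -123 (R = -120 - 3 = -123)
((3 - 1*(-7))*(-10))*(p + R) = ((3 - 1*(-7))*(-10))*(41 - 123) = ((3 + 7)*(-10))*(-82) = (10*(-10))*(-82) = -100*(-82) = 8200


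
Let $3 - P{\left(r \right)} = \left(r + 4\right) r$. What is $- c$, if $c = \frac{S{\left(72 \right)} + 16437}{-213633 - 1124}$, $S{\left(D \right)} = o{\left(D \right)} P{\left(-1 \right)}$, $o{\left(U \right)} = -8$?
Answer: $\frac{16389}{214757} \approx 0.076314$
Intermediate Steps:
$P{\left(r \right)} = 3 - r \left(4 + r\right)$ ($P{\left(r \right)} = 3 - \left(r + 4\right) r = 3 - \left(4 + r\right) r = 3 - r \left(4 + r\right)$)
$S{\left(D \right)} = -48$ ($S{\left(D \right)} = - 8 \left(3 - \left(-1\right)^{2} - -4\right) = - 8 \left(3 - 1 + 4\right) = \left(-8\right) 6 = -48$)
$c = - \frac{16389}{214757}$ ($c = \frac{-48 + 16437}{-213633 - 1124} = \frac{16389}{-214757} = 16389 \left(- \frac{1}{214757}\right) = - \frac{16389}{214757} \approx -0.076314$)
$- c = \left(-1\right) \left(- \frac{16389}{214757}\right) = \frac{16389}{214757}$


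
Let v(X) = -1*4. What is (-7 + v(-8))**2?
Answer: 121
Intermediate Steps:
v(X) = -4
(-7 + v(-8))**2 = (-7 - 4)**2 = (-11)**2 = 121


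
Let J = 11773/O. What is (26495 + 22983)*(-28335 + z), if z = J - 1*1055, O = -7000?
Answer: -5089845722247/3500 ≈ -1.4542e+9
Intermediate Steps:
J = -11773/7000 (J = 11773/(-7000) = 11773*(-1/7000) = -11773/7000 ≈ -1.6819)
z = -7396773/7000 (z = -11773/7000 - 1*1055 = -11773/7000 - 1055 = -7396773/7000 ≈ -1056.7)
(26495 + 22983)*(-28335 + z) = (26495 + 22983)*(-28335 - 7396773/7000) = 49478*(-205741773/7000) = -5089845722247/3500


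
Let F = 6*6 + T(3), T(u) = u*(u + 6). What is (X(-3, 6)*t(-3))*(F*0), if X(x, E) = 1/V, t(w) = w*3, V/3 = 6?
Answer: 0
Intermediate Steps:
V = 18 (V = 3*6 = 18)
t(w) = 3*w
T(u) = u*(6 + u)
X(x, E) = 1/18
F = 63 (F = 6*6 + 3*(6 + 3) = 36 + 3*9 = 36 + 27 = 63)
(X(-3, 6)*t(-3))*(F*0) = ((3*(-3))/18)*(63*0) = ((1/18)*(-9))*0 = -½*0 = 0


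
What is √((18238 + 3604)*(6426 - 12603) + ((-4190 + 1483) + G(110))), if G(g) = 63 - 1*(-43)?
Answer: I*√134920635 ≈ 11616.0*I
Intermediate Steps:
G(g) = 106 (G(g) = 63 + 43 = 106)
√((18238 + 3604)*(6426 - 12603) + ((-4190 + 1483) + G(110))) = √((18238 + 3604)*(6426 - 12603) + ((-4190 + 1483) + 106)) = √(21842*(-6177) + (-2707 + 106)) = √(-134918034 - 2601) = √(-134920635) = I*√134920635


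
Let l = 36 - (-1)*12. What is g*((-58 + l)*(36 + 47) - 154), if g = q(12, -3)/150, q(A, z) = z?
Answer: 492/25 ≈ 19.680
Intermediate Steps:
l = 48 (l = 36 - 1*(-12) = 36 + 12 = 48)
g = -1/50 (g = -3/150 = -3*1/150 = -1/50 ≈ -0.020000)
g*((-58 + l)*(36 + 47) - 154) = -((-58 + 48)*(36 + 47) - 154)/50 = -(-10*83 - 154)/50 = -(-830 - 154)/50 = -1/50*(-984) = 492/25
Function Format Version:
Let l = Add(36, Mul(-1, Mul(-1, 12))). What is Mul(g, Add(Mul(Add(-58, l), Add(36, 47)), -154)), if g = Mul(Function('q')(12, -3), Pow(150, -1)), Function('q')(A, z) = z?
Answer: Rational(492, 25) ≈ 19.680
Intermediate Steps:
l = 48 (l = Add(36, Mul(-1, -12)) = Add(36, 12) = 48)
g = Rational(-1, 50) (g = Mul(-3, Pow(150, -1)) = Mul(-3, Rational(1, 150)) = Rational(-1, 50) ≈ -0.020000)
Mul(g, Add(Mul(Add(-58, l), Add(36, 47)), -154)) = Mul(Rational(-1, 50), Add(Mul(Add(-58, 48), Add(36, 47)), -154)) = Mul(Rational(-1, 50), Add(Mul(-10, 83), -154)) = Mul(Rational(-1, 50), Add(-830, -154)) = Mul(Rational(-1, 50), -984) = Rational(492, 25)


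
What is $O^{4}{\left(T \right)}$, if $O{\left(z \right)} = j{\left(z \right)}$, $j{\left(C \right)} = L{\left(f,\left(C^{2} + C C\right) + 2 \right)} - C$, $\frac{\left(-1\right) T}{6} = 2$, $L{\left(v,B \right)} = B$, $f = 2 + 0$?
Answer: $8318169616$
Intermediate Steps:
$f = 2$
$T = -12$ ($T = \left(-6\right) 2 = -12$)
$j{\left(C \right)} = 2 - C + 2 C^{2}$ ($j{\left(C \right)} = \left(\left(C^{2} + C C\right) + 2\right) - C = \left(\left(C^{2} + C^{2}\right) + 2\right) - C = \left(2 C^{2} + 2\right) - C = \left(2 + 2 C^{2}\right) - C = 2 - C + 2 C^{2}$)
$O{\left(z \right)} = 2 - z + 2 z^{2}$
$O^{4}{\left(T \right)} = \left(2 - -12 + 2 \left(-12\right)^{2}\right)^{4} = \left(2 + 12 + 2 \cdot 144\right)^{4} = \left(2 + 12 + 288\right)^{4} = 302^{4} = 8318169616$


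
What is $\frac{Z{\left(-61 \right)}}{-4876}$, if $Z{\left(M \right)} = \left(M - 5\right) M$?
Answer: $- \frac{2013}{2438} \approx -0.82568$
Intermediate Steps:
$Z{\left(M \right)} = M \left(-5 + M\right)$ ($Z{\left(M \right)} = \left(-5 + M\right) M = M \left(-5 + M\right)$)
$\frac{Z{\left(-61 \right)}}{-4876} = \frac{\left(-61\right) \left(-5 - 61\right)}{-4876} = \left(-61\right) \left(-66\right) \left(- \frac{1}{4876}\right) = 4026 \left(- \frac{1}{4876}\right) = - \frac{2013}{2438}$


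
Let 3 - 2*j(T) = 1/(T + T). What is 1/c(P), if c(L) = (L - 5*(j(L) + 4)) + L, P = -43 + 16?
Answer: -108/8807 ≈ -0.012263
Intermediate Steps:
P = -27
j(T) = 3/2 - 1/(4*T) (j(T) = 3/2 - 1/(2*(T + T)) = 3/2 - 1/(2*T)/2 = 3/2 - 1/(4*T))
c(L) = -20 + 2*L - 5*(-1 + 6*L)/(4*L) (c(L) = (L - 5*((-1 + 6*L)/(4*L) + 4)) + L = (L - 5*(4 + (-1 + 6*L)/(4*L))) + L = (L + (-20 - 5*(-1 + 6*L)/(4*L))) + L = (-20 + L - 5*(-1 + 6*L)/(4*L)) + L = -20 + 2*L - 5*(-1 + 6*L)/(4*L))
1/c(P) = 1/(-55/2 + 2*(-27) + (5/4)/(-27)) = 1/(-55/2 - 54 + (5/4)*(-1/27)) = 1/(-55/2 - 54 - 5/108) = 1/(-8807/108) = -108/8807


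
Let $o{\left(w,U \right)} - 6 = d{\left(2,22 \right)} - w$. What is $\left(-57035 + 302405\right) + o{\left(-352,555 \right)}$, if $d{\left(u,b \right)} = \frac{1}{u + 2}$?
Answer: $\frac{982913}{4} \approx 2.4573 \cdot 10^{5}$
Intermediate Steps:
$d{\left(u,b \right)} = \frac{1}{2 + u}$
$o{\left(w,U \right)} = \frac{25}{4} - w$ ($o{\left(w,U \right)} = 6 - \left(w - \frac{1}{2 + 2}\right) = 6 - \left(- \frac{1}{4} + w\right) = \frac{25}{4} - w$)
$\left(-57035 + 302405\right) + o{\left(-352,555 \right)} = \left(-57035 + 302405\right) + \left(\frac{25}{4} - -352\right) = 245370 + \left(\frac{25}{4} + 352\right) = 245370 + \frac{1433}{4} = \frac{982913}{4}$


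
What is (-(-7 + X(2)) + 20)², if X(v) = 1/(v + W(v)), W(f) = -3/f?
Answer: 625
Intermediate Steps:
X(v) = 1/(v - 3/v)
(-(-7 + X(2)) + 20)² = (-(-7 + 2/(-3 + 2²)) + 20)² = (-(-7 + 2/(-3 + 4)) + 20)² = (-(-7 + 2/1) + 20)² = (-(-7 + 2*1) + 20)² = (-(-7 + 2) + 20)² = (-1*(-5) + 20)² = (5 + 20)² = 25² = 625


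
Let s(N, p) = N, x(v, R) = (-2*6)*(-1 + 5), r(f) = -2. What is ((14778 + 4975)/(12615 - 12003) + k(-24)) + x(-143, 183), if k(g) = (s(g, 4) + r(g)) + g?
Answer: -40223/612 ≈ -65.724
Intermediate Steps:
x(v, R) = -48 (x(v, R) = -12*4 = -48)
k(g) = -2 + 2*g (k(g) = (g - 2) + g = (-2 + g) + g = -2 + 2*g)
((14778 + 4975)/(12615 - 12003) + k(-24)) + x(-143, 183) = ((14778 + 4975)/(12615 - 12003) + (-2 + 2*(-24))) - 48 = (19753/612 + (-2 - 48)) - 48 = (19753*(1/612) - 50) - 48 = (19753/612 - 50) - 48 = -10847/612 - 48 = -40223/612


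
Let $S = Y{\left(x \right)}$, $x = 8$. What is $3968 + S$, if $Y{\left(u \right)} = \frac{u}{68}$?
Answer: $\frac{67458}{17} \approx 3968.1$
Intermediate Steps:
$Y{\left(u \right)} = \frac{u}{68}$ ($Y{\left(u \right)} = u \frac{1}{68} = \frac{u}{68}$)
$S = \frac{2}{17}$ ($S = \frac{1}{68} \cdot 8 = \frac{2}{17} \approx 0.11765$)
$3968 + S = 3968 + \frac{2}{17} = \frac{67458}{17}$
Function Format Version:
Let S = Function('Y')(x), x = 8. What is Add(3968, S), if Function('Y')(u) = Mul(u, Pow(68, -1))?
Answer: Rational(67458, 17) ≈ 3968.1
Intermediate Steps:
Function('Y')(u) = Mul(Rational(1, 68), u) (Function('Y')(u) = Mul(u, Rational(1, 68)) = Mul(Rational(1, 68), u))
S = Rational(2, 17) (S = Mul(Rational(1, 68), 8) = Rational(2, 17) ≈ 0.11765)
Add(3968, S) = Add(3968, Rational(2, 17)) = Rational(67458, 17)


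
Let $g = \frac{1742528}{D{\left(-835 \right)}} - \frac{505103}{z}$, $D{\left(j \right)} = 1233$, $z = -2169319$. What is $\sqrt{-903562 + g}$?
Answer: $\frac{i \sqrt{717147563208998815211129}}{891590109} \approx 949.82 i$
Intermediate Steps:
$g = \frac{3780721890431}{2674770327}$ ($g = \frac{1742528}{1233} - \frac{505103}{-2169319} = 1742528 \cdot \frac{1}{1233} - - \frac{505103}{2169319} = \frac{1742528}{1233} + \frac{505103}{2169319} = \frac{3780721890431}{2674770327} \approx 1413.5$)
$\sqrt{-903562 + g} = \sqrt{-903562 + \frac{3780721890431}{2674770327}} = \sqrt{- \frac{2413040104314343}{2674770327}} = \frac{i \sqrt{717147563208998815211129}}{891590109}$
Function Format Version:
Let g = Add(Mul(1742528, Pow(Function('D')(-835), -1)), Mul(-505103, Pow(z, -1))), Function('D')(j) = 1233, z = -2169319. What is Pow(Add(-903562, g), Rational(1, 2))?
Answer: Mul(Rational(1, 891590109), I, Pow(717147563208998815211129, Rational(1, 2))) ≈ Mul(949.82, I)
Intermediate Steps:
g = Rational(3780721890431, 2674770327) (g = Add(Mul(1742528, Pow(1233, -1)), Mul(-505103, Pow(-2169319, -1))) = Add(Mul(1742528, Rational(1, 1233)), Mul(-505103, Rational(-1, 2169319))) = Add(Rational(1742528, 1233), Rational(505103, 2169319)) = Rational(3780721890431, 2674770327) ≈ 1413.5)
Pow(Add(-903562, g), Rational(1, 2)) = Pow(Add(-903562, Rational(3780721890431, 2674770327)), Rational(1, 2)) = Pow(Rational(-2413040104314343, 2674770327), Rational(1, 2)) = Mul(Rational(1, 891590109), I, Pow(717147563208998815211129, Rational(1, 2)))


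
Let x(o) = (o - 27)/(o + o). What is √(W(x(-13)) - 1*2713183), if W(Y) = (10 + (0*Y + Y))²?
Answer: I*√458505427/13 ≈ 1647.1*I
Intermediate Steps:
x(o) = (-27 + o)/(2*o) (x(o) = (-27 + o)/((2*o)) = (-27 + o)*(1/(2*o)) = (-27 + o)/(2*o))
W(Y) = (10 + Y)² (W(Y) = (10 + (0 + Y))² = (10 + Y)²)
√(W(x(-13)) - 1*2713183) = √((10 + (½)*(-27 - 13)/(-13))² - 1*2713183) = √((10 + (½)*(-1/13)*(-40))² - 2713183) = √((10 + 20/13)² - 2713183) = √((150/13)² - 2713183) = √(22500/169 - 2713183) = √(-458505427/169) = I*√458505427/13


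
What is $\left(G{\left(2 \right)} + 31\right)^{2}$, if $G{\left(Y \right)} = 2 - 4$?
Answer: $841$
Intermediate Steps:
$G{\left(Y \right)} = -2$
$\left(G{\left(2 \right)} + 31\right)^{2} = \left(-2 + 31\right)^{2} = 29^{2} = 841$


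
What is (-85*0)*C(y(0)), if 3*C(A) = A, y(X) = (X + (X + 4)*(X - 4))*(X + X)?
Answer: 0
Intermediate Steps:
y(X) = 2*X*(X + (-4 + X)*(4 + X)) (y(X) = (X + (4 + X)*(-4 + X))*(2*X) = (X + (-4 + X)*(4 + X))*(2*X) = 2*X*(X + (-4 + X)*(4 + X)))
C(A) = A/3
(-85*0)*C(y(0)) = (-85*0)*((2*0*(-16 + 0 + 0**2))/3) = 0*((2*0*(-16 + 0 + 0))/3) = 0*((2*0*(-16))/3) = 0*((1/3)*0) = 0*0 = 0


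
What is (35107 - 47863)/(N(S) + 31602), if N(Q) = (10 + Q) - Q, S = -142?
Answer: -3189/7903 ≈ -0.40352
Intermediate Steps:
N(Q) = 10
(35107 - 47863)/(N(S) + 31602) = (35107 - 47863)/(10 + 31602) = -12756/31612 = -12756*1/31612 = -3189/7903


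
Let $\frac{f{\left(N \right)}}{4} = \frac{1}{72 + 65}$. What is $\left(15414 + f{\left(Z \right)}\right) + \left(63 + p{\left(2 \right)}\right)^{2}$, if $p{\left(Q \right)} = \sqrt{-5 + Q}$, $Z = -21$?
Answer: $\frac{2655064}{137} + 126 i \sqrt{3} \approx 19380.0 + 218.24 i$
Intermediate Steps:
$f{\left(N \right)} = \frac{4}{137}$ ($f{\left(N \right)} = \frac{4}{72 + 65} = \frac{4}{137}$)
$\left(15414 + f{\left(Z \right)}\right) + \left(63 + p{\left(2 \right)}\right)^{2} = \left(15414 + \frac{4}{137}\right) + \left(63 + \sqrt{-5 + 2}\right)^{2} = \frac{2111722}{137} + \left(63 + \sqrt{-3}\right)^{2} = \frac{2111722}{137} + \left(63 + i \sqrt{3}\right)^{2}$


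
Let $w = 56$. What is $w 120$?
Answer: $6720$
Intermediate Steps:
$w 120 = 56 \cdot 120 = 6720$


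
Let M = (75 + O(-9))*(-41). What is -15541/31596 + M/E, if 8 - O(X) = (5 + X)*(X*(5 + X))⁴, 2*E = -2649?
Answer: 1934094903875/9299756 ≈ 2.0797e+5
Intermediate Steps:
E = -2649/2 (E = (½)*(-2649) = -2649/2 ≈ -1324.5)
O(X) = 8 - X⁴*(5 + X)⁵ (O(X) = 8 - (5 + X)*(X*(5 + X))⁴ = 8 - (5 + X)*X⁴*(5 + X)⁴ = 8 - X⁴*(5 + X)⁵)
M = -275460427 (M = (75 + (8 - 1*(-9)⁴*(5 - 9)⁵))*(-41) = (75 + (8 - 1*6561*(-4)⁵))*(-41) = (75 + (8 - 1*6561*(-1024)))*(-41) = (75 + (8 + 6718464))*(-41) = (75 + 6718472)*(-41) = 6718547*(-41) = -275460427)
-15541/31596 + M/E = -15541/31596 - 275460427/(-2649/2) = -15541*1/31596 - 275460427*(-2/2649) = -15541/31596 + 550920854/2649 = 1934094903875/9299756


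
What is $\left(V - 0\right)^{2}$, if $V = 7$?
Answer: $49$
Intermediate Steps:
$\left(V - 0\right)^{2} = \left(7 - 0\right)^{2} = \left(7 + 0\right)^{2} = 7^{2} = 49$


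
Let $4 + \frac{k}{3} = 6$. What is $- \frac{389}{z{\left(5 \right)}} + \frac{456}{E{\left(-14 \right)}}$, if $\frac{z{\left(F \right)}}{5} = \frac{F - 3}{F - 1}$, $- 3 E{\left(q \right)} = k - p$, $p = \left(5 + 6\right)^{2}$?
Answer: $- \frac{16526}{115} \approx -143.7$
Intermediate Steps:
$p = 121$ ($p = 11^{2} = 121$)
$k = 6$ ($k = -12 + 3 \cdot 6 = -12 + 18 = 6$)
$E{\left(q \right)} = \frac{115}{3}$ ($E{\left(q \right)} = - \frac{6 - 121}{3} = \left(- \frac{1}{3}\right) \left(-115\right) = \frac{115}{3}$)
$z{\left(F \right)} = \frac{5 \left(-3 + F\right)}{-1 + F}$ ($z{\left(F \right)} = 5 \frac{F - 3}{F - 1} = 5 \frac{-3 + F}{-1 + F} = \frac{5 \left(-3 + F\right)}{-1 + F}$)
$- \frac{389}{z{\left(5 \right)}} + \frac{456}{E{\left(-14 \right)}} = - \frac{389}{5 \frac{1}{-1 + 5} \left(-3 + 5\right)} + \frac{456}{\frac{115}{3}} = - \frac{389}{5 \cdot \frac{1}{4} \cdot 2} + 456 \cdot \frac{3}{115} = - \frac{389}{5 \cdot \frac{1}{4} \cdot 2} + \frac{1368}{115} = - \frac{389}{\frac{5}{2}} + \frac{1368}{115} = \left(-389\right) \frac{2}{5} + \frac{1368}{115} = - \frac{778}{5} + \frac{1368}{115} = - \frac{16526}{115}$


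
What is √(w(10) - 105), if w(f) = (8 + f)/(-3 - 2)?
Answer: I*√2715/5 ≈ 10.421*I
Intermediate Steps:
w(f) = -8/5 - f/5 (w(f) = (8 + f)/(-5) = (8 + f)*(-⅕) = -8/5 - f/5)
√(w(10) - 105) = √((-8/5 - ⅕*10) - 105) = √((-8/5 - 2) - 105) = √(-18/5 - 105) = √(-543/5) = I*√2715/5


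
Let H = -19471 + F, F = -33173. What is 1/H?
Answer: -1/52644 ≈ -1.8996e-5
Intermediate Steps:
H = -52644 (H = -19471 - 33173 = -52644)
1/H = 1/(-52644) = -1/52644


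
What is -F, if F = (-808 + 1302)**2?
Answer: -244036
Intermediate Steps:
F = 244036 (F = 494**2 = 244036)
-F = -1*244036 = -244036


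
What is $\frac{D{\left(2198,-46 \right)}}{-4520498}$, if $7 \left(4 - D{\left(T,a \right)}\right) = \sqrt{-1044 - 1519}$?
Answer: $- \frac{2}{2260249} + \frac{i \sqrt{2563}}{31643486} \approx -8.8486 \cdot 10^{-7} + 1.5999 \cdot 10^{-6} i$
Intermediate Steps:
$D{\left(T,a \right)} = 4 - \frac{i \sqrt{2563}}{7}$ ($D{\left(T,a \right)} = 4 - \frac{\sqrt{-1044 - 1519}}{7} = 4 - \frac{\sqrt{-2563}}{7} = 4 - \frac{i \sqrt{2563}}{7}$)
$\frac{D{\left(2198,-46 \right)}}{-4520498} = \frac{4 - \frac{i \sqrt{2563}}{7}}{-4520498} = \left(4 - \frac{i \sqrt{2563}}{7}\right) \left(- \frac{1}{4520498}\right) = - \frac{2}{2260249} + \frac{i \sqrt{2563}}{31643486}$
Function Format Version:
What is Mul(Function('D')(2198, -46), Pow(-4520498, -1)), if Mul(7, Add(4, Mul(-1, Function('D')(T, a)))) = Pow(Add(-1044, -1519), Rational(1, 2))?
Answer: Add(Rational(-2, 2260249), Mul(Rational(1, 31643486), I, Pow(2563, Rational(1, 2)))) ≈ Add(-8.8486e-7, Mul(1.5999e-6, I))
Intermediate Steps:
Function('D')(T, a) = Add(4, Mul(Rational(-1, 7), I, Pow(2563, Rational(1, 2)))) (Function('D')(T, a) = Add(4, Mul(Rational(-1, 7), Pow(Add(-1044, -1519), Rational(1, 2)))) = Add(4, Mul(Rational(-1, 7), Pow(-2563, Rational(1, 2)))) = Add(4, Mul(Rational(-1, 7), Mul(I, Pow(2563, Rational(1, 2))))) = Add(4, Mul(Rational(-1, 7), I, Pow(2563, Rational(1, 2)))))
Mul(Function('D')(2198, -46), Pow(-4520498, -1)) = Mul(Add(4, Mul(Rational(-1, 7), I, Pow(2563, Rational(1, 2)))), Pow(-4520498, -1)) = Mul(Add(4, Mul(Rational(-1, 7), I, Pow(2563, Rational(1, 2)))), Rational(-1, 4520498)) = Add(Rational(-2, 2260249), Mul(Rational(1, 31643486), I, Pow(2563, Rational(1, 2))))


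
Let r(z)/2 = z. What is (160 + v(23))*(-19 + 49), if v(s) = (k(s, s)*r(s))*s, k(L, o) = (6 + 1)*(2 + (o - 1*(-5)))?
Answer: 6670200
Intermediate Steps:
r(z) = 2*z
k(L, o) = 49 + 7*o (k(L, o) = 7*(2 + (o + 5)) = 7*(2 + (5 + o)) = 7*(7 + o) = 49 + 7*o)
v(s) = 2*s**2*(49 + 7*s) (v(s) = ((49 + 7*s)*(2*s))*s = (2*s*(49 + 7*s))*s = 2*s**2*(49 + 7*s))
(160 + v(23))*(-19 + 49) = (160 + 14*23**2*(7 + 23))*(-19 + 49) = (160 + 14*529*30)*30 = (160 + 222180)*30 = 222340*30 = 6670200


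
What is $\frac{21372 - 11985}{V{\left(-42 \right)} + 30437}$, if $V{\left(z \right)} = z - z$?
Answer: $\frac{9387}{30437} \approx 0.30841$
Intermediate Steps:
$V{\left(z \right)} = 0$
$\frac{21372 - 11985}{V{\left(-42 \right)} + 30437} = \frac{21372 - 11985}{0 + 30437} = \frac{9387}{30437}$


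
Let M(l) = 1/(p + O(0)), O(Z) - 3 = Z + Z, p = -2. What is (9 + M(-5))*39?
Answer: 390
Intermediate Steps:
O(Z) = 3 + 2*Z (O(Z) = 3 + (Z + Z) = 3 + 2*Z)
M(l) = 1 (M(l) = 1/(-2 + (3 + 2*0)) = 1/(-2 + (3 + 0)) = 1/(-2 + 3) = 1/1 = 1)
(9 + M(-5))*39 = (9 + 1)*39 = 10*39 = 390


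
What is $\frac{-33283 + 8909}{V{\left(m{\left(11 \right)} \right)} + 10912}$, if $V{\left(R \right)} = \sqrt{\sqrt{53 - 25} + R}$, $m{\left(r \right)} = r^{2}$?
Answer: $- \frac{24374}{10912 + \sqrt{121 + 2 \sqrt{7}}} \approx -2.2314$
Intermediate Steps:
$V{\left(R \right)} = \sqrt{R + 2 \sqrt{7}}$ ($V{\left(R \right)} = \sqrt{\sqrt{28} + R} = \sqrt{2 \sqrt{7} + R} = \sqrt{R + 2 \sqrt{7}}$)
$\frac{-33283 + 8909}{V{\left(m{\left(11 \right)} \right)} + 10912} = \frac{-33283 + 8909}{\sqrt{11^{2} + 2 \sqrt{7}} + 10912} = - \frac{24374}{\sqrt{121 + 2 \sqrt{7}} + 10912} = - \frac{24374}{10912 + \sqrt{121 + 2 \sqrt{7}}}$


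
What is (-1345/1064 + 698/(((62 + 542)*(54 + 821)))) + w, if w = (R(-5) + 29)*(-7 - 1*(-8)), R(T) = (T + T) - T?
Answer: 456631649/20083000 ≈ 22.737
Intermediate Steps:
R(T) = T (R(T) = 2*T - T = T)
w = 24 (w = (-5 + 29)*(-7 - 1*(-8)) = 24*(-7 + 8) = 24*1 = 24)
(-1345/1064 + 698/(((62 + 542)*(54 + 821)))) + w = (-1345/1064 + 698/(((62 + 542)*(54 + 821)))) + 24 = (-1345*1/1064 + 698/((604*875))) + 24 = (-1345/1064 + 698/528500) + 24 = (-1345/1064 + 698*(1/528500)) + 24 = (-1345/1064 + 349/264250) + 24 = -25360351/20083000 + 24 = 456631649/20083000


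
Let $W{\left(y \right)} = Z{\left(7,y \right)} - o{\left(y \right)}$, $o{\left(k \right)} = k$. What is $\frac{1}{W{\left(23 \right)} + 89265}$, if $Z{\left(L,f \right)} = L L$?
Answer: $\frac{1}{89291} \approx 1.1199 \cdot 10^{-5}$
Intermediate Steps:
$Z{\left(L,f \right)} = L^{2}$
$W{\left(y \right)} = 49 - y$ ($W{\left(y \right)} = 7^{2} - y = 49 - y$)
$\frac{1}{W{\left(23 \right)} + 89265} = \frac{1}{\left(49 - 23\right) + 89265} = \frac{1}{26 + 89265} = \frac{1}{89291}$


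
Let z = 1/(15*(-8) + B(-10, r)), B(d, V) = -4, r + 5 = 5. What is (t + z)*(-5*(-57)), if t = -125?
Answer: -4417785/124 ≈ -35627.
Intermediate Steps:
r = 0 (r = -5 + 5 = 0)
z = -1/124 (z = 1/(15*(-8) - 4) = 1/(-120 - 4) = 1/(-124) = -1/124 ≈ -0.0080645)
(t + z)*(-5*(-57)) = (-125 - 1/124)*(-5*(-57)) = -15501/124*285 = -4417785/124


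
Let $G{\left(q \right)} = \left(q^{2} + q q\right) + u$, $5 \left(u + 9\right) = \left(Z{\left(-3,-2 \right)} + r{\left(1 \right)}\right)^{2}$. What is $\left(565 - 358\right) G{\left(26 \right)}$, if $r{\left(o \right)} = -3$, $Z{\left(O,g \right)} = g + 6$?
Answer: $\frac{1390212}{5} \approx 2.7804 \cdot 10^{5}$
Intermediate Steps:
$Z{\left(O,g \right)} = 6 + g$
$u = - \frac{44}{5}$ ($u = -9 + \frac{\left(\left(6 - 2\right) - 3\right)^{2}}{5} = -9 + \frac{\left(4 - 3\right)^{2}}{5} = -9 + \frac{1^{2}}{5} = -9 + \frac{1}{5} \cdot 1 = -9 + \frac{1}{5} = - \frac{44}{5} \approx -8.8$)
$G{\left(q \right)} = - \frac{44}{5} + 2 q^{2}$ ($G{\left(q \right)} = \left(q^{2} + q q\right) - \frac{44}{5} = \left(q^{2} + q^{2}\right) - \frac{44}{5} = 2 q^{2} - \frac{44}{5} = - \frac{44}{5} + 2 q^{2}$)
$\left(565 - 358\right) G{\left(26 \right)} = \left(565 - 358\right) \left(- \frac{44}{5} + 2 \cdot 26^{2}\right) = 207 \left(- \frac{44}{5} + 2 \cdot 676\right) = 207 \left(- \frac{44}{5} + 1352\right) = 207 \cdot \frac{6716}{5} = \frac{1390212}{5}$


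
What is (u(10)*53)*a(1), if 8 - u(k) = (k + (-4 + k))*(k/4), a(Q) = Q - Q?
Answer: 0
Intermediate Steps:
a(Q) = 0
u(k) = 8 - k*(-4 + 2*k)/4 (u(k) = 8 - (k + (-4 + k))*k/4 = 8 - (-4 + 2*k)*k*(1/4) = 8 - (-4 + 2*k)*k/4 = 8 - k*(-4 + 2*k)/4)
(u(10)*53)*a(1) = ((8 + 10 - 1/2*10**2)*53)*0 = ((8 + 10 - 1/2*100)*53)*0 = ((8 + 10 - 50)*53)*0 = -32*53*0 = -1696*0 = 0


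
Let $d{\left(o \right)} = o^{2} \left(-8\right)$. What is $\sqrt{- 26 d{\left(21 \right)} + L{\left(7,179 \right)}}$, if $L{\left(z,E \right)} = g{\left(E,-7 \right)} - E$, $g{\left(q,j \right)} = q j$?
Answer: $2 \sqrt{22574} \approx 300.49$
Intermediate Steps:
$g{\left(q,j \right)} = j q$
$L{\left(z,E \right)} = - 8 E$ ($L{\left(z,E \right)} = - 7 E - E = - 8 E$)
$d{\left(o \right)} = - 8 o^{2}$
$\sqrt{- 26 d{\left(21 \right)} + L{\left(7,179 \right)}} = \sqrt{- 26 \left(- 8 \cdot 21^{2}\right) - 1432} = \sqrt{- 26 \left(\left(-8\right) 441\right) - 1432} = \sqrt{\left(-26\right) \left(-3528\right) - 1432} = \sqrt{91728 - 1432} = \sqrt{90296} = 2 \sqrt{22574}$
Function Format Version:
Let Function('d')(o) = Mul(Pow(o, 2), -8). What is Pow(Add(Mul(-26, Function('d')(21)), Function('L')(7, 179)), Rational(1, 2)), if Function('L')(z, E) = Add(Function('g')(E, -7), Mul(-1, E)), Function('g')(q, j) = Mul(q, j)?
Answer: Mul(2, Pow(22574, Rational(1, 2))) ≈ 300.49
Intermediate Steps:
Function('g')(q, j) = Mul(j, q)
Function('L')(z, E) = Mul(-8, E) (Function('L')(z, E) = Add(Mul(-7, E), Mul(-1, E)) = Mul(-8, E))
Function('d')(o) = Mul(-8, Pow(o, 2))
Pow(Add(Mul(-26, Function('d')(21)), Function('L')(7, 179)), Rational(1, 2)) = Pow(Add(Mul(-26, Mul(-8, Pow(21, 2))), Mul(-8, 179)), Rational(1, 2)) = Pow(Add(Mul(-26, Mul(-8, 441)), -1432), Rational(1, 2)) = Pow(Add(Mul(-26, -3528), -1432), Rational(1, 2)) = Pow(Add(91728, -1432), Rational(1, 2)) = Pow(90296, Rational(1, 2)) = Mul(2, Pow(22574, Rational(1, 2)))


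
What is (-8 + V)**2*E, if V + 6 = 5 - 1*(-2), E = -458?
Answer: -22442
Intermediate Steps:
V = 1 (V = -6 + (5 - 1*(-2)) = -6 + (5 + 2) = -6 + 7 = 1)
(-8 + V)**2*E = (-8 + 1)**2*(-458) = (-7)**2*(-458) = 49*(-458) = -22442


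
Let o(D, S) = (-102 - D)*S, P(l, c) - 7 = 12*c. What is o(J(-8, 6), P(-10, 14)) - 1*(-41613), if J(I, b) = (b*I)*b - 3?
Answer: 74688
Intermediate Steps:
P(l, c) = 7 + 12*c
J(I, b) = -3 + I*b² (J(I, b) = (I*b)*b - 3 = I*b² - 3 = -3 + I*b²)
o(D, S) = S*(-102 - D)
o(J(-8, 6), P(-10, 14)) - 1*(-41613) = -(7 + 12*14)*(102 + (-3 - 8*6²)) - 1*(-41613) = -(7 + 168)*(102 + (-3 - 8*36)) + 41613 = -1*175*(102 + (-3 - 288)) + 41613 = -1*175*(102 - 291) + 41613 = -1*175*(-189) + 41613 = 33075 + 41613 = 74688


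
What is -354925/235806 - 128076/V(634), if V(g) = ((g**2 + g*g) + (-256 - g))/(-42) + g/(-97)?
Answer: 15897261016849/3062324566362 ≈ 5.1912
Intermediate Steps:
V(g) = 128/21 - g**2/21 + 55*g/4074 (V(g) = ((g**2 + g**2) + (-256 - g))*(-1/42) + g*(-1/97) = (2*g**2 + (-256 - g))*(-1/42) - g/97 = (-256 - g + 2*g**2)*(-1/42) - g/97 = (128/21 - g**2/21 + g/42) - g/97 = 128/21 - g**2/21 + 55*g/4074)
-354925/235806 - 128076/V(634) = -354925/235806 - 128076/(128/21 - 1/21*634**2 + (55/4074)*634) = -354925*1/235806 - 128076/(128/21 - 1/21*401956 + 17435/2037) = -354925/235806 - 128076/(128/21 - 401956/21 + 17435/2037) = -354925/235806 - 128076/(-12986627/679) = -354925/235806 - 128076*(-679/12986627) = -354925/235806 + 86963604/12986627 = 15897261016849/3062324566362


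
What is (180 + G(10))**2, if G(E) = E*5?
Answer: 52900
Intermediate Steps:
G(E) = 5*E
(180 + G(10))**2 = (180 + 5*10)**2 = (180 + 50)**2 = 230**2 = 52900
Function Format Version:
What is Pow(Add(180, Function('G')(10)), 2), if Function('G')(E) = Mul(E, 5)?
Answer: 52900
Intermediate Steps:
Function('G')(E) = Mul(5, E)
Pow(Add(180, Function('G')(10)), 2) = Pow(Add(180, Mul(5, 10)), 2) = Pow(Add(180, 50), 2) = Pow(230, 2) = 52900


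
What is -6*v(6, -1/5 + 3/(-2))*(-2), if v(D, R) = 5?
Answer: 60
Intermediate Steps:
-6*v(6, -1/5 + 3/(-2))*(-2) = -6*5*(-2) = -30*(-2) = 60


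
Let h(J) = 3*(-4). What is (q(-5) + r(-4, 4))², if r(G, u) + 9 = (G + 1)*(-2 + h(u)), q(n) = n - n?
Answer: 1089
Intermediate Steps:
q(n) = 0
h(J) = -12
r(G, u) = -23 - 14*G (r(G, u) = -9 + (G + 1)*(-2 - 12) = -9 + (1 + G)*(-14) = -9 + (-14 - 14*G) = -23 - 14*G)
(q(-5) + r(-4, 4))² = (0 + (-23 - 14*(-4)))² = (0 + (-23 + 56))² = (0 + 33)² = 33² = 1089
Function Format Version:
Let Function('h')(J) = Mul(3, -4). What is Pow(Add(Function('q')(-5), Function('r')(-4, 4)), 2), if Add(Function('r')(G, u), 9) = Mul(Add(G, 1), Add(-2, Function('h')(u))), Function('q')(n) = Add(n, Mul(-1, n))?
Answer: 1089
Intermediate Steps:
Function('q')(n) = 0
Function('h')(J) = -12
Function('r')(G, u) = Add(-23, Mul(-14, G)) (Function('r')(G, u) = Add(-9, Mul(Add(G, 1), Add(-2, -12))) = Add(-9, Mul(Add(1, G), -14)) = Add(-9, Add(-14, Mul(-14, G))) = Add(-23, Mul(-14, G)))
Pow(Add(Function('q')(-5), Function('r')(-4, 4)), 2) = Pow(Add(0, Add(-23, Mul(-14, -4))), 2) = Pow(Add(0, Add(-23, 56)), 2) = Pow(Add(0, 33), 2) = Pow(33, 2) = 1089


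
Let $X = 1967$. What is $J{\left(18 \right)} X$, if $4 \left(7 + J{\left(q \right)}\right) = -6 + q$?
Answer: $-7868$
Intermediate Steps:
$J{\left(q \right)} = - \frac{17}{2} + \frac{q}{4}$ ($J{\left(q \right)} = -7 + \frac{-6 + q}{4} = -7 + \left(- \frac{3}{2} + \frac{q}{4}\right) = - \frac{17}{2} + \frac{q}{4}$)
$J{\left(18 \right)} X = \left(- \frac{17}{2} + \frac{1}{4} \cdot 18\right) 1967 = \left(- \frac{17}{2} + \frac{9}{2}\right) 1967 = \left(-4\right) 1967 = -7868$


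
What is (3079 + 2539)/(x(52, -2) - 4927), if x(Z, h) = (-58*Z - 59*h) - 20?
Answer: -5618/7845 ≈ -0.71612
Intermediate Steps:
x(Z, h) = -20 - 59*h - 58*Z (x(Z, h) = (-59*h - 58*Z) - 20 = -20 - 59*h - 58*Z)
(3079 + 2539)/(x(52, -2) - 4927) = (3079 + 2539)/((-20 - 59*(-2) - 58*52) - 4927) = 5618/((-20 + 118 - 3016) - 4927) = 5618/(-2918 - 4927) = 5618/(-7845) = 5618*(-1/7845) = -5618/7845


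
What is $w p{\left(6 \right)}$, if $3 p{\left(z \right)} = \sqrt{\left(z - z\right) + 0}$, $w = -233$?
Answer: $0$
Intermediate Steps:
$p{\left(z \right)} = 0$ ($p{\left(z \right)} = \frac{\sqrt{\left(z - z\right) + 0}}{3} = \frac{\sqrt{0 + 0}}{3} = \frac{\sqrt{0}}{3} = \frac{1}{3} \cdot 0 = 0$)
$w p{\left(6 \right)} = \left(-233\right) 0 = 0$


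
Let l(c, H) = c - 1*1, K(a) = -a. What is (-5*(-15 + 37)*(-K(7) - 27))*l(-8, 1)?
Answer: -19800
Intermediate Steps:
l(c, H) = -1 + c (l(c, H) = c - 1 = -1 + c)
(-5*(-15 + 37)*(-K(7) - 27))*l(-8, 1) = (-5*(-15 + 37)*(-(-1)*7 - 27))*(-1 - 8) = -110*(-1*(-7) - 27)*(-9) = -110*(7 - 27)*(-9) = -110*(-20)*(-9) = -5*(-440)*(-9) = 2200*(-9) = -19800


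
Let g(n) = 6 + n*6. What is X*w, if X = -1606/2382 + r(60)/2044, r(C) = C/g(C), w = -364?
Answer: 1301421446/5303523 ≈ 245.39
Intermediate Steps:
g(n) = 6 + 6*n
r(C) = C/(6 + 6*C)
X = -50054671/74249322 (X = -1606/2382 + ((⅙)*60/(1 + 60))/2044 = -1606*1/2382 + ((⅙)*60/61)*(1/2044) = -803/1191 + ((⅙)*60*(1/61))*(1/2044) = -803/1191 + (10/61)*(1/2044) = -803/1191 + 5/62342 = -50054671/74249322 ≈ -0.67414)
X*w = -50054671/74249322*(-364) = 1301421446/5303523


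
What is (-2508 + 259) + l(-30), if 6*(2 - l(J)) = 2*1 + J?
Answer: -6727/3 ≈ -2242.3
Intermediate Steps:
l(J) = 5/3 - J/6 (l(J) = 2 - (2*1 + J)/6 = 2 - (2 + J)/6 = 2 + (-⅓ - J/6) = 5/3 - J/6)
(-2508 + 259) + l(-30) = (-2508 + 259) + (5/3 - ⅙*(-30)) = -2249 + (5/3 + 5) = -2249 + 20/3 = -6727/3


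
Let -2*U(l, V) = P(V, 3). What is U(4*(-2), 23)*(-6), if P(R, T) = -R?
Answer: -69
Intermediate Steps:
U(l, V) = V/2 (U(l, V) = -(-1)*V/2 = V/2)
U(4*(-2), 23)*(-6) = ((1/2)*23)*(-6) = (23/2)*(-6) = -69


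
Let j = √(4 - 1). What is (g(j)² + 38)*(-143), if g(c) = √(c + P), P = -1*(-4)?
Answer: -6006 - 143*√3 ≈ -6253.7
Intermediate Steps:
P = 4
j = √3 ≈ 1.7320
g(c) = √(4 + c) (g(c) = √(c + 4) = √(4 + c))
(g(j)² + 38)*(-143) = ((√(4 + √3))² + 38)*(-143) = ((4 + √3) + 38)*(-143) = (42 + √3)*(-143) = -6006 - 143*√3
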